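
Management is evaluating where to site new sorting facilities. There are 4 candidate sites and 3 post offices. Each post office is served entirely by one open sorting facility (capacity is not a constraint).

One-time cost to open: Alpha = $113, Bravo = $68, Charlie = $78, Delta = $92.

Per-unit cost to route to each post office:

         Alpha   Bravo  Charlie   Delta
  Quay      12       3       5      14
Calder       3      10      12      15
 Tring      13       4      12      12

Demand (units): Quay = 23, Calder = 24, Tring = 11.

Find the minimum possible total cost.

Minimum total cost: 366

For any fixed open set, each post office goes to its cheapest open site; total = fixed + service.
{Alpha, Bravo}: Quay→Bravo 3·23=69, Calder→Alpha 3·24=72, Tring→Bravo 4·11=44. Service 185; fixed 181; total 366.
{Bravo}: Quay→Bravo 3·23=69, Calder→Bravo 10·24=240, Tring→Bravo 4·11=44. Service 353; fixed 68; total 421.
{Alpha, Bravo, Charlie}: Quay→Bravo 3·23=69, Calder→Alpha 3·24=72, Tring→Bravo 4·11=44. Service 185; fixed 259; total 444.
{Alpha, Bravo, Charlie, Delta}: Quay→Bravo 3·23=69, Calder→Alpha 3·24=72, Tring→Bravo 4·11=44. Service 185; fixed 351; total 536.
(All 15 nonempty subsets were checked; Alpha and Bravo is lowest.)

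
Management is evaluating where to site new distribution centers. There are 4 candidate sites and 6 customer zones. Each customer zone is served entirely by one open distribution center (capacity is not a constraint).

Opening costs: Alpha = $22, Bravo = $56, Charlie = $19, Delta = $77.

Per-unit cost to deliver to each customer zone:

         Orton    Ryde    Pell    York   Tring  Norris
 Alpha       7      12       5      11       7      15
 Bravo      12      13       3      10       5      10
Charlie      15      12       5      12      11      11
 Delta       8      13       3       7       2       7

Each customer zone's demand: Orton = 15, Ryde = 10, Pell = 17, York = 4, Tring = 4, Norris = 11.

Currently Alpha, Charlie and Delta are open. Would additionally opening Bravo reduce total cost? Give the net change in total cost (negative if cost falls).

No — net change +56 (cost rises by 56).

Current service cost with {Alpha, Charlie, Delta}: 389.
Adding Bravo: each customer zone re-picks its cheapest; new service cost 389, saving 0.
Extra fixed cost: 56. Net change = 56 − 0 = 56.
(Totals: 507 → 563.)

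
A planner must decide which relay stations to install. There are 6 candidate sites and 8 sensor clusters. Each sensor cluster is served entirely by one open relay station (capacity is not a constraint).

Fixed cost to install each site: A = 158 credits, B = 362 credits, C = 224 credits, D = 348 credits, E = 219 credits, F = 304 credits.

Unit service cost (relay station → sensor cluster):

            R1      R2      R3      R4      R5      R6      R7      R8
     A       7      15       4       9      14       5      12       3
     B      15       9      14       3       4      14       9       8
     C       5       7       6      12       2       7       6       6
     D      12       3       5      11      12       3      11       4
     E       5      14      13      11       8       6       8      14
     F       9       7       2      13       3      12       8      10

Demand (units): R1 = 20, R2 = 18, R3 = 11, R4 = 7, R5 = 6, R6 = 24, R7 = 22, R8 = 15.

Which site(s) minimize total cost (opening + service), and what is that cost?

For any fixed open set, each sensor cluster goes to its cheapest open site; total = fixed + service.
{C}: R1→C 5·20=100, R2→C 7·18=126, R3→C 6·11=66, R4→C 12·7=84, R5→C 2·6=12, R6→C 7·24=168, R7→C 6·22=132, R8→C 6·15=90. Service 778; fixed 224; total 1002.
{A, C}: R1→C 5·20=100, R2→C 7·18=126, R3→A 4·11=44, R4→A 9·7=63, R5→C 2·6=12, R6→A 5·24=120, R7→C 6·22=132, R8→A 3·15=45. Service 642; fixed 382; total 1024.
{C, D}: R1→C 5·20=100, R2→D 3·18=54, R3→D 5·11=55, R4→D 11·7=77, R5→C 2·6=12, R6→D 3·24=72, R7→C 6·22=132, R8→D 4·15=60. Service 562; fixed 572; total 1134.
{A, B, C, D, E, F}: R1→C 5·20=100, R2→D 3·18=54, R3→F 2·11=22, R4→B 3·7=21, R5→C 2·6=12, R6→D 3·24=72, R7→C 6·22=132, R8→A 3·15=45. Service 458; fixed 1615; total 2073.
No other subset beats 1002.

Open C only; minimum total cost 1002.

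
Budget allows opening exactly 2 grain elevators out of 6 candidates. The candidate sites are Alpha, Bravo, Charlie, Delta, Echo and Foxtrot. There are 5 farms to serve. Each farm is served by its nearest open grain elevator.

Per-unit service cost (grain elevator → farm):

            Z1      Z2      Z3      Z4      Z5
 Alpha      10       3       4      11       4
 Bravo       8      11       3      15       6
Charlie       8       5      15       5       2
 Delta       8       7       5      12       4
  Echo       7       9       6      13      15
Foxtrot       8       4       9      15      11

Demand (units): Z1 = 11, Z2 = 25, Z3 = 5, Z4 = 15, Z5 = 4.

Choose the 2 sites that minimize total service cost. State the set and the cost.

Choose Alpha and Charlie; total service cost 266.

With exactly 2 open, each farm uses its cheapest among the chosen.
{Alpha, Charlie}: Z1→Charlie 8·11=88, Z2→Alpha 3·25=75, Z3→Alpha 4·5=20, Z4→Charlie 5·15=75, Z5→Charlie 2·4=8. Service cost 266.
{Bravo, Charlie}: service cost 311
{Charlie, Echo}: service cost 315
Among all 15 size-2 choices, {Alpha, Charlie} is lowest.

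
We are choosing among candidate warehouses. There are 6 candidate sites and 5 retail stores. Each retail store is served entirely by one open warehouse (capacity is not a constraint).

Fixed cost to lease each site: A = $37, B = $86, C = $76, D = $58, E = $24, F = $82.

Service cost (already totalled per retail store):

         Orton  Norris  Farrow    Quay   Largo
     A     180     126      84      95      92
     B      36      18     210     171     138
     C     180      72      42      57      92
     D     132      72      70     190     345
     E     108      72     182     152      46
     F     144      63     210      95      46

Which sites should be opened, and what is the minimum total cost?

For any fixed open set, each retail store goes to its cheapest open site; total = fixed + service.
{B, C, E}: Orton→B 36, Norris→B 18, Farrow→C 42, Quay→C 57, Largo→E 46. Service 199; fixed 186; total 385.
{B, C}: Orton→B 36, Norris→B 18, Farrow→C 42, Quay→C 57, Largo→C 92. Service 245; fixed 162; total 407.
{A, B, C, E}: Orton→B 36, Norris→B 18, Farrow→C 42, Quay→C 57, Largo→E 46. Service 199; fixed 223; total 422.
{A, B, C, D, E, F}: service 199 + fixed 363 = 562
No other subset beats 385.

Open B, C and E; minimum total cost 385.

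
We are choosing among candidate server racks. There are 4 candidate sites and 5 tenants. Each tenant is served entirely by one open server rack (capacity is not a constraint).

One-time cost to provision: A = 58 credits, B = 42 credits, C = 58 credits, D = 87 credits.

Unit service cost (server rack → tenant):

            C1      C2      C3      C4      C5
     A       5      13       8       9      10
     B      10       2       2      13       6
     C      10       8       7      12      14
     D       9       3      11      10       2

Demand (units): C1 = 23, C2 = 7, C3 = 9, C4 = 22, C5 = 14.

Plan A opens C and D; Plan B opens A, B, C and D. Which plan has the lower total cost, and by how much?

Plan A: {C, D}: C1→D 9·23=207, C2→D 3·7=21, C3→C 7·9=63, C4→D 10·22=220, C5→D 2·14=28. Service 539; fixed 145; total 684.
Plan B: {A, B, C, D}: C1→A 5·23=115, C2→B 2·7=14, C3→B 2·9=18, C4→A 9·22=198, C5→D 2·14=28. Service 373; fixed 245; total 618.
Difference: |684 − 618| = 66.

Plan B is cheaper by 66.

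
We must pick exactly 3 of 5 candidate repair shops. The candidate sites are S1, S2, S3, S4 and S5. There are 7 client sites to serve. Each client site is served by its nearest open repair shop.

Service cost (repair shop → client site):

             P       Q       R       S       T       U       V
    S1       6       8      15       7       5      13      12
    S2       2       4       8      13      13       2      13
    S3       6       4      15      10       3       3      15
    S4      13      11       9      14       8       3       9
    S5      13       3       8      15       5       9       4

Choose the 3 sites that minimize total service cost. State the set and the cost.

Choose S1, S2 and S5; total service cost 31.

With exactly 3 open, each client site uses its cheapest among the chosen.
{S1, S2, S5}: P→S2 2, Q→S5 3, R→S2 8, S→S1 7, T→S1 5, U→S2 2, V→S5 4. Service cost 31.
{S2, S3, S5}: service cost 32
{S1, S3, S5}: service cost 34
Among all 10 size-3 choices, {S1, S2, S5} is lowest.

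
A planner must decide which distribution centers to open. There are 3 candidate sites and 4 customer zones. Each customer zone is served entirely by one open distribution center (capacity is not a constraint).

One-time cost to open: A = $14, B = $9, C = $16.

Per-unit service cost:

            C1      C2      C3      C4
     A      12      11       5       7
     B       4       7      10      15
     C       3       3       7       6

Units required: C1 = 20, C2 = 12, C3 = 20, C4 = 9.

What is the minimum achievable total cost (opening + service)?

Minimum total cost: 280

For any fixed open set, each customer zone goes to its cheapest open site; total = fixed + service.
{A, C}: C1→C 3·20=60, C2→C 3·12=36, C3→A 5·20=100, C4→C 6·9=54. Service 250; fixed 30; total 280.
{A, B, C}: service 250 + fixed 39 = 289
{C}: C1→C 3·20=60, C2→C 3·12=36, C3→C 7·20=140, C4→C 6·9=54. Service 290; fixed 16; total 306.
{B}: C1→B 4·20=80, C2→B 7·12=84, C3→B 10·20=200, C4→B 15·9=135. Service 499; fixed 9; total 508.
No other subset beats 280.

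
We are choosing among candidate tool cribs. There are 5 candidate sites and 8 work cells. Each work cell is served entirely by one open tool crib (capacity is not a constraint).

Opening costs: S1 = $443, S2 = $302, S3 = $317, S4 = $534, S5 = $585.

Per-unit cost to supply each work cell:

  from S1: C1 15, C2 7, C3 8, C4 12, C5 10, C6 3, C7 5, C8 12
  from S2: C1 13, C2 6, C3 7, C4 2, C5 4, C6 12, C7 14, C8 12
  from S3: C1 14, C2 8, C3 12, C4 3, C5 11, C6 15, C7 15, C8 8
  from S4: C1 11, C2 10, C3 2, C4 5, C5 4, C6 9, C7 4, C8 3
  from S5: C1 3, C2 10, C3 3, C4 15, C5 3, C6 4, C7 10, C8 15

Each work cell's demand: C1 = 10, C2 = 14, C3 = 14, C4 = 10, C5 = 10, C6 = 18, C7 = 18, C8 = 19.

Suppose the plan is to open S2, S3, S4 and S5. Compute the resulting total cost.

Total cost: 2131

Each work cell is assigned to its cheapest site among the open ones.
{S2, S3, S4, S5}: C1→S5 3·10=30, C2→S2 6·14=84, C3→S4 2·14=28, C4→S2 2·10=20, C5→S5 3·10=30, C6→S5 4·18=72, C7→S4 4·18=72, C8→S4 3·19=57. Service 393; fixed 1738; total 2131.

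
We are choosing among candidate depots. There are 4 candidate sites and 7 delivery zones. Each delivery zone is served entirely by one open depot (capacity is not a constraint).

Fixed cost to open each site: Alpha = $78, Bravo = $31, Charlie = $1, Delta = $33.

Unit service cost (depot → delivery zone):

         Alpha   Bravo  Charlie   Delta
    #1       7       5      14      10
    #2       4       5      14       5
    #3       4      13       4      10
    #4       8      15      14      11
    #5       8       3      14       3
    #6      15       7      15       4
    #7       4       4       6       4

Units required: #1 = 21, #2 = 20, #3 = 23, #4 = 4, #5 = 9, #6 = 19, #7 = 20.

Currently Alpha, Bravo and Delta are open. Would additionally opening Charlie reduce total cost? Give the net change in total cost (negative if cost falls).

Current service cost with {Alpha, Bravo, Delta}: 492.
Adding Charlie: each delivery zone re-picks its cheapest; new service cost 492, saving 0.
Extra fixed cost: 1. Net change = 1 − 0 = 1.
(Totals: 634 → 635.)

No — net change +1 (cost rises by 1).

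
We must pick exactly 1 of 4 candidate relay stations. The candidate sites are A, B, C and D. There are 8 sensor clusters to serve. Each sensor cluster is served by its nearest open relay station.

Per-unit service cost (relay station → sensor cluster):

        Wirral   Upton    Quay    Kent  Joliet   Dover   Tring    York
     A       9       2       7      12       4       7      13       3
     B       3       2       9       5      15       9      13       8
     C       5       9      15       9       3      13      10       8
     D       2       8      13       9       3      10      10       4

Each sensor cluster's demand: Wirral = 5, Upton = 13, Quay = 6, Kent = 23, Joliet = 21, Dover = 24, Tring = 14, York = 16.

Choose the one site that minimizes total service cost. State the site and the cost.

With exactly 1 open, each sensor cluster uses its cheapest among the chosen.
{A}: Wirral→A 9·5=45, Upton→A 2·13=26, Quay→A 7·6=42, Kent→A 12·23=276, Joliet→A 4·21=84, Dover→A 7·24=168, Tring→A 13·14=182, York→A 3·16=48. Service cost 871.
{D}: service cost 906
{B}: service cost 1051
Among all 4 size-1 choices, {A} is lowest.

Choose A only; total service cost 871.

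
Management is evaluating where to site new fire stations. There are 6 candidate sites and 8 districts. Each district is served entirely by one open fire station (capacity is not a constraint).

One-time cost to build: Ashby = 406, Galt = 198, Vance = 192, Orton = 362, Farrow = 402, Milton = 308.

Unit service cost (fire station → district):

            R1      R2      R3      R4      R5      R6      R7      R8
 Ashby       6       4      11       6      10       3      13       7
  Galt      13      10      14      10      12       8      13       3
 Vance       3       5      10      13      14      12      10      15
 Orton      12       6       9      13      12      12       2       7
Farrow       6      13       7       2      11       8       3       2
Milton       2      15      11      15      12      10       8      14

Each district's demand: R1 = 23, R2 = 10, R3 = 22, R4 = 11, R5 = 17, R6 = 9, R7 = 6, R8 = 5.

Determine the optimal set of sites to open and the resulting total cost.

For any fixed open set, each district goes to its cheapest open site; total = fixed + service.
{Farrow}: R1→Farrow 6·23=138, R2→Farrow 13·10=130, R3→Farrow 7·22=154, R4→Farrow 2·11=22, R5→Farrow 11·17=187, R6→Farrow 8·9=72, R7→Farrow 3·6=18, R8→Farrow 2·5=10. Service 731; fixed 402; total 1133.
{Vance}: service 963 + fixed 192 = 1155
{Vance, Farrow}: service 582 + fixed 594 = 1176
{Ashby, Galt, Vance, Orton, Farrow, Milton}: service 481 + fixed 1868 = 2349
No other subset beats 1133.

Open Farrow only; minimum total cost 1133.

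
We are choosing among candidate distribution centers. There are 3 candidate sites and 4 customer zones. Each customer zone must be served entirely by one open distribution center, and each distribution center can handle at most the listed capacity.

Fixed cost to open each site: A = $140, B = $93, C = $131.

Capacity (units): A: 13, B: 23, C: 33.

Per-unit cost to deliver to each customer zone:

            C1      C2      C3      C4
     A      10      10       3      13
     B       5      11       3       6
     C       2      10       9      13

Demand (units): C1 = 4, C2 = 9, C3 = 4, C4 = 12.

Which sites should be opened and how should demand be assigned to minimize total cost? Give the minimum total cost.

Open {B, C}: C1→C 2·4=8, C2→C 10·9=90, C3→B 3·4=12, C4→B 6·12=72.
Loads: B carries 16/23, C carries 13/33. Service 182; fixed 224; total 406.
Next best feasible plan costs 418.

Minimum total cost: 406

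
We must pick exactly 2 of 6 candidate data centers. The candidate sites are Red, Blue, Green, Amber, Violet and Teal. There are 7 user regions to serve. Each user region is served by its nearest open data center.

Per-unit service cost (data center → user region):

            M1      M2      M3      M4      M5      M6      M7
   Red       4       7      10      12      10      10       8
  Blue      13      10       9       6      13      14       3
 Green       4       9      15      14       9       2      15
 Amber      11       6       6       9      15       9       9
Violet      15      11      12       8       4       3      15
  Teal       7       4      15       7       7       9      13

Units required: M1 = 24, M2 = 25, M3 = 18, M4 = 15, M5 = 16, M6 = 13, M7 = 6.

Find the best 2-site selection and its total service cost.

With exactly 2 open, each user region uses its cheapest among the chosen.
{Green, Amber}: M1→Green 4·24=96, M2→Amber 6·25=150, M3→Amber 6·18=108, M4→Amber 9·15=135, M5→Green 9·16=144, M6→Green 2·13=26, M7→Amber 9·6=54. Service cost 713.
{Red, Violet}: service cost 722
{Red, Teal}: service cost 758
Among all 15 size-2 choices, {Green, Amber} is lowest.

Choose Green and Amber; total service cost 713.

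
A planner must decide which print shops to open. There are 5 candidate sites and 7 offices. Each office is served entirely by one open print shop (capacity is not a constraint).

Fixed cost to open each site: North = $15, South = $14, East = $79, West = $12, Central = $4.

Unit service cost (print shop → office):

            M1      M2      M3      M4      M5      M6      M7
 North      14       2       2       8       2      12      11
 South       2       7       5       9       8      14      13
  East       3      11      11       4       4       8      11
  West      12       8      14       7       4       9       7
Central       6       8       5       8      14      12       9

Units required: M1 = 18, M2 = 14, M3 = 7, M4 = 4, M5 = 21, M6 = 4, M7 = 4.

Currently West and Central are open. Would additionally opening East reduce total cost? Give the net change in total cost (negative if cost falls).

No — net change +9 (cost rises by 9).

Current service cost with {West, Central}: 431.
Adding East: each office re-picks its cheapest; new service cost 361, saving 70.
Extra fixed cost: 79. Net change = 79 − 70 = 9.
(Totals: 447 → 456.)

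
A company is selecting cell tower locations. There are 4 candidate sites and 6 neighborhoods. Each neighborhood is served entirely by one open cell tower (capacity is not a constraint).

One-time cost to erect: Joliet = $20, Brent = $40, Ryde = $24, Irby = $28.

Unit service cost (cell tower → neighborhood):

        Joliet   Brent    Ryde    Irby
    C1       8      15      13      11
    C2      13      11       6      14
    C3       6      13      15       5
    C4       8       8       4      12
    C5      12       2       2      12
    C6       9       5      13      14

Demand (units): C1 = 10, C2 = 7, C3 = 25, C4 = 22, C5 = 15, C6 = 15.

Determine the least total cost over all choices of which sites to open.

For any fixed open set, each neighborhood goes to its cheapest open site; total = fixed + service.
{Joliet, Brent, Ryde}: C1→Joliet 8·10=80, C2→Ryde 6·7=42, C3→Joliet 6·25=150, C4→Ryde 4·22=88, C5→Brent 2·15=30, C6→Brent 5·15=75. Service 465; fixed 84; total 549.
{Joliet, Brent, Ryde, Irby}: C1→Joliet 8·10=80, C2→Ryde 6·7=42, C3→Irby 5·25=125, C4→Ryde 4·22=88, C5→Brent 2·15=30, C6→Brent 5·15=75. Service 440; fixed 112; total 552.
{Brent, Ryde, Irby}: service 470 + fixed 92 = 562
{Joliet}: C1→Joliet 8·10=80, C2→Joliet 13·7=91, C3→Joliet 6·25=150, C4→Joliet 8·22=176, C5→Joliet 12·15=180, C6→Joliet 9·15=135. Service 812; fixed 20; total 832.
(All 15 nonempty subsets were checked; Joliet, Brent and Ryde is lowest.)

Minimum total cost: 549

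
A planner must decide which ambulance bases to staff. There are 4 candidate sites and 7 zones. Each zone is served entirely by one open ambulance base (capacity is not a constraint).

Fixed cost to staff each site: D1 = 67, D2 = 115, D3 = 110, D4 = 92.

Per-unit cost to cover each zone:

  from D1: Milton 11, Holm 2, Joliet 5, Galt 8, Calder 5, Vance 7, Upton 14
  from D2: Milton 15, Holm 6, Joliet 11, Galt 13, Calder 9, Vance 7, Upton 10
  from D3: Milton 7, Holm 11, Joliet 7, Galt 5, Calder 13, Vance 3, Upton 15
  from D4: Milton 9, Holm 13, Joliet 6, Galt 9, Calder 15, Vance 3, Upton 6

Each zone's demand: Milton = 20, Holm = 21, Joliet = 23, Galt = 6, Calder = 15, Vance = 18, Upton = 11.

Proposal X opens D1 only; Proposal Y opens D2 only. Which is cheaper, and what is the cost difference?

Proposal X is cheaper by 396.

Proposal X: {D1}: Milton→D1 11·20=220, Holm→D1 2·21=42, Joliet→D1 5·23=115, Galt→D1 8·6=48, Calder→D1 5·15=75, Vance→D1 7·18=126, Upton→D1 14·11=154. Service 780; fixed 67; total 847.
Proposal Y: {D2}: Milton→D2 15·20=300, Holm→D2 6·21=126, Joliet→D2 11·23=253, Galt→D2 13·6=78, Calder→D2 9·15=135, Vance→D2 7·18=126, Upton→D2 10·11=110. Service 1128; fixed 115; total 1243.
Difference: |847 − 1243| = 396.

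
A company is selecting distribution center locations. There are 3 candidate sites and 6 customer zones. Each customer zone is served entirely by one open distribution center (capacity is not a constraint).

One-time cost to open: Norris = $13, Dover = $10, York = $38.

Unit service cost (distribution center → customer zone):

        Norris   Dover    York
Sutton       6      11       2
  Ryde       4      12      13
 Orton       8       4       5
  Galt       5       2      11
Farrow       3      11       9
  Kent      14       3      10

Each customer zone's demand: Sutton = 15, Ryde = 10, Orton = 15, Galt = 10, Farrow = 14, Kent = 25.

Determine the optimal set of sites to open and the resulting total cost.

Open Norris, Dover and York; minimum total cost 328.

For any fixed open set, each customer zone goes to its cheapest open site; total = fixed + service.
{Norris, Dover, York}: Sutton→York 2·15=30, Ryde→Norris 4·10=40, Orton→Dover 4·15=60, Galt→Dover 2·10=20, Farrow→Norris 3·14=42, Kent→Dover 3·25=75. Service 267; fixed 61; total 328.
{Norris, Dover}: Sutton→Norris 6·15=90, Ryde→Norris 4·10=40, Orton→Dover 4·15=60, Galt→Dover 2·10=20, Farrow→Norris 3·14=42, Kent→Dover 3·25=75. Service 327; fixed 23; total 350.
{Dover, York}: service 431 + fixed 48 = 479
{Dover}: Sutton→Dover 11·15=165, Ryde→Dover 12·10=120, Orton→Dover 4·15=60, Galt→Dover 2·10=20, Farrow→Dover 11·14=154, Kent→Dover 3·25=75. Service 594; fixed 10; total 604.
No other subset beats 328.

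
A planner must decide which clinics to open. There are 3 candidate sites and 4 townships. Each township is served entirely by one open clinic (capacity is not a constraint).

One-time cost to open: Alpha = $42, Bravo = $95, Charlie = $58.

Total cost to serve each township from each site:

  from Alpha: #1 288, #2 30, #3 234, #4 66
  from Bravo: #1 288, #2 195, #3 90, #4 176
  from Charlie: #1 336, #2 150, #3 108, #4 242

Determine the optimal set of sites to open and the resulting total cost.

Open Alpha and Charlie; minimum total cost 592.

For any fixed open set, each township goes to its cheapest open site; total = fixed + service.
{Alpha, Charlie}: #1→Alpha 288, #2→Alpha 30, #3→Charlie 108, #4→Alpha 66. Service 492; fixed 100; total 592.
{Alpha, Bravo}: service 474 + fixed 137 = 611
{Alpha}: service 618 + fixed 42 = 660
{Alpha, Bravo, Charlie}: service 474 + fixed 195 = 669
No other subset beats 592.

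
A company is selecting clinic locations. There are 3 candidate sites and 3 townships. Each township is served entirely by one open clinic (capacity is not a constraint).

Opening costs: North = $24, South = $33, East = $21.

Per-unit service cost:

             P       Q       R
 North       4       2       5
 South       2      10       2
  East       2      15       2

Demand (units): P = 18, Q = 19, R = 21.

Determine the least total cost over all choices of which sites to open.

Minimum total cost: 161

For any fixed open set, each township goes to its cheapest open site; total = fixed + service.
{North, East}: P→East 2·18=36, Q→North 2·19=38, R→East 2·21=42. Service 116; fixed 45; total 161.
{North, South}: P→South 2·18=36, Q→North 2·19=38, R→South 2·21=42. Service 116; fixed 57; total 173.
{North, South, East}: service 116 + fixed 78 = 194
{East}: P→East 2·18=36, Q→East 15·19=285, R→East 2·21=42. Service 363; fixed 21; total 384.
(All 7 nonempty subsets were checked; North and East is lowest.)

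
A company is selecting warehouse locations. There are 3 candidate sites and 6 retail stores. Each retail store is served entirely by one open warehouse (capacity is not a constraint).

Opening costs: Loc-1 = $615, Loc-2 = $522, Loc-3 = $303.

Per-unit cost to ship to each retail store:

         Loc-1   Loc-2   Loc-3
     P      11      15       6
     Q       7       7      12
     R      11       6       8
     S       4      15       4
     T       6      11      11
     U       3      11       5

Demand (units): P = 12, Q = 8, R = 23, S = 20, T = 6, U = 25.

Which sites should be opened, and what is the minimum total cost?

For any fixed open set, each retail store goes to its cheapest open site; total = fixed + service.
{Loc-3}: P→Loc-3 6·12=72, Q→Loc-3 12·8=96, R→Loc-3 8·23=184, S→Loc-3 4·20=80, T→Loc-3 11·6=66, U→Loc-3 5·25=125. Service 623; fixed 303; total 926.
{Loc-1}: P→Loc-1 11·12=132, Q→Loc-1 7·8=56, R→Loc-1 11·23=253, S→Loc-1 4·20=80, T→Loc-1 6·6=36, U→Loc-1 3·25=75. Service 632; fixed 615; total 1247.
{Loc-2, Loc-3}: P→Loc-3 6·12=72, Q→Loc-2 7·8=56, R→Loc-2 6·23=138, S→Loc-3 4·20=80, T→Loc-2 11·6=66, U→Loc-3 5·25=125. Service 537; fixed 825; total 1362.
{Loc-1, Loc-2, Loc-3}: P→Loc-3 6·12=72, Q→Loc-1 7·8=56, R→Loc-2 6·23=138, S→Loc-1 4·20=80, T→Loc-1 6·6=36, U→Loc-1 3·25=75. Service 457; fixed 1440; total 1897.
No other subset beats 926.

Open Loc-3 only; minimum total cost 926.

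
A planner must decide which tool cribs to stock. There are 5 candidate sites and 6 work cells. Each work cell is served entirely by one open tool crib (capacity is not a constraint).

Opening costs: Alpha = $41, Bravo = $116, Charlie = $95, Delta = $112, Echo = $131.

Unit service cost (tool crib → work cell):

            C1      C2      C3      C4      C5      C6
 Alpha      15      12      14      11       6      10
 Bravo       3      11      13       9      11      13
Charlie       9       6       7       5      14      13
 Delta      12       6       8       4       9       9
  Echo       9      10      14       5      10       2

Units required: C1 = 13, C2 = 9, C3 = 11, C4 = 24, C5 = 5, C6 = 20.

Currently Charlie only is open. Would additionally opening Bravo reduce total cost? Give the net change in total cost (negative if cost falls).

Current service cost with {Charlie}: 698.
Adding Bravo: each work cell re-picks its cheapest; new service cost 605, saving 93.
Extra fixed cost: 116. Net change = 116 − 93 = 23.
(Totals: 793 → 816.)

No — net change +23 (cost rises by 23).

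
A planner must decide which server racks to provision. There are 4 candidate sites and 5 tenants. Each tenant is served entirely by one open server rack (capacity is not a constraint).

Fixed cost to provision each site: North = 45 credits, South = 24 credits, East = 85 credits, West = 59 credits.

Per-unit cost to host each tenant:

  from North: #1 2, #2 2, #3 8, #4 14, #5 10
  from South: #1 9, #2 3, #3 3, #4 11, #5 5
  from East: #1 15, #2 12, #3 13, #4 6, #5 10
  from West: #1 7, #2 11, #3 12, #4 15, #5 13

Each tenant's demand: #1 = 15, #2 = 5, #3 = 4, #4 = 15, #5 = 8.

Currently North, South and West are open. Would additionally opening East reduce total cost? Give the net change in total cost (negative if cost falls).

No — net change +10 (cost rises by 10).

Current service cost with {North, South, West}: 257.
Adding East: each tenant re-picks its cheapest; new service cost 182, saving 75.
Extra fixed cost: 85. Net change = 85 − 75 = 10.
(Totals: 385 → 395.)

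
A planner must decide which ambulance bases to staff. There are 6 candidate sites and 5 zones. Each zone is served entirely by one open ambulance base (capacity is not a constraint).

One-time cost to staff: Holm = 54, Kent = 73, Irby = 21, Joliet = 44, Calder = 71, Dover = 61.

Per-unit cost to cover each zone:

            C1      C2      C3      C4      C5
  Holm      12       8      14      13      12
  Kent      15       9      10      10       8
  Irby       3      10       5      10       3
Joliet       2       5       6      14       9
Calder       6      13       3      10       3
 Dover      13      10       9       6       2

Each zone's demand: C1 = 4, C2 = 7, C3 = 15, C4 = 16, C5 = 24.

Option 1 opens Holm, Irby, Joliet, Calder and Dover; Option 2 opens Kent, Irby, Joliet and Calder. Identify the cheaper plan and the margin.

Option 1: {Holm, Irby, Joliet, Calder, Dover}: C1→Joliet 2·4=8, C2→Joliet 5·7=35, C3→Calder 3·15=45, C4→Dover 6·16=96, C5→Dover 2·24=48. Service 232; fixed 251; total 483.
Option 2: {Kent, Irby, Joliet, Calder}: C1→Joliet 2·4=8, C2→Joliet 5·7=35, C3→Calder 3·15=45, C4→Kent 10·16=160, C5→Irby 3·24=72. Service 320; fixed 209; total 529.
Difference: |483 − 529| = 46.

Option 1 is cheaper by 46.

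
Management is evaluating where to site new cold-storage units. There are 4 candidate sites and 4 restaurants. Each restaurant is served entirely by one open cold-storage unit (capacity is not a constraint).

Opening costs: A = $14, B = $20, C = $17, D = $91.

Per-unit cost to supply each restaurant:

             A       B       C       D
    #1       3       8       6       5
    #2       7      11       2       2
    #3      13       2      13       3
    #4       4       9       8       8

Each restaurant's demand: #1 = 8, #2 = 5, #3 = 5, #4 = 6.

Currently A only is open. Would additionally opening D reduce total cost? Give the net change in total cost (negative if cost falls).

Current service cost with {A}: 148.
Adding D: each restaurant re-picks its cheapest; new service cost 73, saving 75.
Extra fixed cost: 91. Net change = 91 − 75 = 16.
(Totals: 162 → 178.)

No — net change +16 (cost rises by 16).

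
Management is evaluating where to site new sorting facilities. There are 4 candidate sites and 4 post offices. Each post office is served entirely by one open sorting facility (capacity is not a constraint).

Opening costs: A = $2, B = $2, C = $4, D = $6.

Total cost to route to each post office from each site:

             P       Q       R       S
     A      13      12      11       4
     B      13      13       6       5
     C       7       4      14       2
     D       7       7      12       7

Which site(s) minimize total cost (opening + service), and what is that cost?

For any fixed open set, each post office goes to its cheapest open site; total = fixed + service.
{B, C}: P→C 7, Q→C 4, R→B 6, S→C 2. Service 19; fixed 6; total 25.
{A, B, C}: service 19 + fixed 8 = 27
{A, C}: P→C 7, Q→C 4, R→A 11, S→C 2. Service 24; fixed 6; total 30.
{A, B, C, D}: P→C 7, Q→C 4, R→B 6, S→C 2. Service 19; fixed 14; total 33.
No other subset beats 25.

Open B and C; minimum total cost 25.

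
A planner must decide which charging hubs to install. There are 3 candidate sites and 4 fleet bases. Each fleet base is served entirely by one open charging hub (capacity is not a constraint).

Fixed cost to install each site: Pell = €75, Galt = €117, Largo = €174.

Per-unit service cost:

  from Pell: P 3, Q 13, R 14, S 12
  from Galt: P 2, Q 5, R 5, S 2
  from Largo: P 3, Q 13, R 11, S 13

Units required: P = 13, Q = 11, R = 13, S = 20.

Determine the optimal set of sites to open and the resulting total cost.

For any fixed open set, each fleet base goes to its cheapest open site; total = fixed + service.
{Galt}: P→Galt 2·13=26, Q→Galt 5·11=55, R→Galt 5·13=65, S→Galt 2·20=40. Service 186; fixed 117; total 303.
{Pell, Galt}: P→Galt 2·13=26, Q→Galt 5·11=55, R→Galt 5·13=65, S→Galt 2·20=40. Service 186; fixed 192; total 378.
{Galt, Largo}: service 186 + fixed 291 = 477
{Pell, Galt, Largo}: service 186 + fixed 366 = 552
No other subset beats 303.

Open Galt only; minimum total cost 303.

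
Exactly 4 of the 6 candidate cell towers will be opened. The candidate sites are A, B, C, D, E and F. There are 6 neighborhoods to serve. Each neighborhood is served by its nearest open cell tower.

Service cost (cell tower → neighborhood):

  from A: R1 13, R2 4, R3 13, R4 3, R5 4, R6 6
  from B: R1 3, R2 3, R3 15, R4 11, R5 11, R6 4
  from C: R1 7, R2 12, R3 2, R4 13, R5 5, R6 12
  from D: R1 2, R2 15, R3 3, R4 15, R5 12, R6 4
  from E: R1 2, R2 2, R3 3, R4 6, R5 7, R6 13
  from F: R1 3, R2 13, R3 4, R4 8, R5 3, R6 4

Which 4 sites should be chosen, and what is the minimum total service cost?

Choose A, C, E and F; total service cost 16.

With exactly 4 open, each neighborhood uses its cheapest among the chosen.
{A, C, E, F}: R1→E 2, R2→E 2, R3→C 2, R4→A 3, R5→F 3, R6→F 4. Service cost 16.
{A, B, C, E}: service cost 17
{A, B, E, F}: service cost 17
Among all 15 size-4 choices, {A, C, E, F} is lowest.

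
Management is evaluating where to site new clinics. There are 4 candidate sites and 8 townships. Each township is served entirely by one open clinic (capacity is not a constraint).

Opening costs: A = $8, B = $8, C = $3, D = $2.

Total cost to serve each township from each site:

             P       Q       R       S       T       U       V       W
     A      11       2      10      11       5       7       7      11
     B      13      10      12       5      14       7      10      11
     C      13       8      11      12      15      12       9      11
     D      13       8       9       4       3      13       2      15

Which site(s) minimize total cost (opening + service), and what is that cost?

For any fixed open set, each township goes to its cheapest open site; total = fixed + service.
{A, D}: P→A 11, Q→A 2, R→D 9, S→D 4, T→D 3, U→A 7, V→D 2, W→A 11. Service 49; fixed 10; total 59.
{A, C, D}: P→A 11, Q→A 2, R→D 9, S→D 4, T→D 3, U→A 7, V→D 2, W→A 11. Service 49; fixed 13; total 62.
{A, B, D}: P→A 11, Q→A 2, R→D 9, S→D 4, T→D 3, U→A 7, V→D 2, W→A 11. Service 49; fixed 18; total 67.
{A, B, C, D}: P→A 11, Q→A 2, R→D 9, S→D 4, T→D 3, U→A 7, V→D 2, W→A 11. Service 49; fixed 21; total 70.
(All 15 nonempty subsets were checked; A and D is lowest.)

Open A and D; minimum total cost 59.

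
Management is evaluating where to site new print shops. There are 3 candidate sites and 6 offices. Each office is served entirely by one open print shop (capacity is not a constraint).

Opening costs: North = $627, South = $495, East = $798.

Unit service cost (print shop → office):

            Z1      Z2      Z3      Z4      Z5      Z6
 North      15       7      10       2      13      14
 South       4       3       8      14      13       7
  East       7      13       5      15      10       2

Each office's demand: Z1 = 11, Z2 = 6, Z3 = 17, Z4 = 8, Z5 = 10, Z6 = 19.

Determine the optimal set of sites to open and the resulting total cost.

Open South only; minimum total cost 1068.

For any fixed open set, each office goes to its cheapest open site; total = fixed + service.
{South}: Z1→South 4·11=44, Z2→South 3·6=18, Z3→South 8·17=136, Z4→South 14·8=112, Z5→South 13·10=130, Z6→South 7·19=133. Service 573; fixed 495; total 1068.
{East}: Z1→East 7·11=77, Z2→East 13·6=78, Z3→East 5·17=85, Z4→East 15·8=120, Z5→East 10·10=100, Z6→East 2·19=38. Service 498; fixed 798; total 1296.
{North}: Z1→North 15·11=165, Z2→North 7·6=42, Z3→North 10·17=170, Z4→North 2·8=16, Z5→North 13·10=130, Z6→North 14·19=266. Service 789; fixed 627; total 1416.
{North, South, East}: service 301 + fixed 1920 = 2221
No other subset beats 1068.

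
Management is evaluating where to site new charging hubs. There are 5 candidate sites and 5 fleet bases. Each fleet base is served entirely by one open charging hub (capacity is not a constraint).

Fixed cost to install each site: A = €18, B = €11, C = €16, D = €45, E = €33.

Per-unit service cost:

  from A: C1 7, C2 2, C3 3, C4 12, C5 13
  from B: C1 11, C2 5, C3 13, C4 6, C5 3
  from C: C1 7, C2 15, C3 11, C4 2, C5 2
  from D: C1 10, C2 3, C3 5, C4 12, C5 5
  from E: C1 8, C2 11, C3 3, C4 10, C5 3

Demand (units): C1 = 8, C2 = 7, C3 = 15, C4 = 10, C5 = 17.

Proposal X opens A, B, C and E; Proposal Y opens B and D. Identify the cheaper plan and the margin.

Proposal X: {A, B, C, E}: C1→A 7·8=56, C2→A 2·7=14, C3→A 3·15=45, C4→C 2·10=20, C5→C 2·17=34. Service 169; fixed 78; total 247.
Proposal Y: {B, D}: C1→D 10·8=80, C2→D 3·7=21, C3→D 5·15=75, C4→B 6·10=60, C5→B 3·17=51. Service 287; fixed 56; total 343.
Difference: |247 − 343| = 96.

Proposal X is cheaper by 96.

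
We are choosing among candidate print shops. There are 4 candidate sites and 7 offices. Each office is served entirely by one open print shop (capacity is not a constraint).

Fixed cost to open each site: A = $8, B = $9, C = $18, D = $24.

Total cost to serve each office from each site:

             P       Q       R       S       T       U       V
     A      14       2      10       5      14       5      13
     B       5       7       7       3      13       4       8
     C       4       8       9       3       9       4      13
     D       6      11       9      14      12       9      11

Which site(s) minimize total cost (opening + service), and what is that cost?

Open B only; minimum total cost 56.

For any fixed open set, each office goes to its cheapest open site; total = fixed + service.
{B}: P→B 5, Q→B 7, R→B 7, S→B 3, T→B 13, U→B 4, V→B 8. Service 47; fixed 9; total 56.
{A, B}: P→B 5, Q→A 2, R→B 7, S→B 3, T→B 13, U→B 4, V→B 8. Service 42; fixed 17; total 59.
{C}: service 50 + fixed 18 = 68
{A, B, C, D}: service 37 + fixed 59 = 96
No other subset beats 56.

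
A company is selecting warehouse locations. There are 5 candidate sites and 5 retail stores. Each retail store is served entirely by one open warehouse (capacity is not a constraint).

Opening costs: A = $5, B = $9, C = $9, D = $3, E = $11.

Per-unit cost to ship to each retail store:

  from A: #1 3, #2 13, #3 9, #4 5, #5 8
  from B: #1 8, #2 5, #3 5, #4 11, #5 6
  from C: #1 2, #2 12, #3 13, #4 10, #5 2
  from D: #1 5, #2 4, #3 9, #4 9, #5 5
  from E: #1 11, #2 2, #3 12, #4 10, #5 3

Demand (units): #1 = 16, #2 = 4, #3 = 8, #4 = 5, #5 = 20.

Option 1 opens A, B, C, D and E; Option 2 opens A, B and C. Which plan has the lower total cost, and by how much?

Option 1: {A, B, C, D, E}: #1→C 2·16=32, #2→E 2·4=8, #3→B 5·8=40, #4→A 5·5=25, #5→C 2·20=40. Service 145; fixed 37; total 182.
Option 2: {A, B, C}: #1→C 2·16=32, #2→B 5·4=20, #3→B 5·8=40, #4→A 5·5=25, #5→C 2·20=40. Service 157; fixed 23; total 180.
Difference: |182 − 180| = 2.

Option 2 is cheaper by 2.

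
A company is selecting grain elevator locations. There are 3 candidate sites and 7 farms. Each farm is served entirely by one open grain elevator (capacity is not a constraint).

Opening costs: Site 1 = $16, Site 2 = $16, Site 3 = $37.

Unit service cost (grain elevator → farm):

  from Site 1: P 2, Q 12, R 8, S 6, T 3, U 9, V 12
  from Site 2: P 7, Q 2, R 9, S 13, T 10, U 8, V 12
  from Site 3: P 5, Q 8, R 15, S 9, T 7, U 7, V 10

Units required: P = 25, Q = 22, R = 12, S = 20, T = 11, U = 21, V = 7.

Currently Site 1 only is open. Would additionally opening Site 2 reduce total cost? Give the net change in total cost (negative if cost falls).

Current service cost with {Site 1}: 836.
Adding Site 2: each farm re-picks its cheapest; new service cost 595, saving 241.
Extra fixed cost: 16. Net change = 16 − 241 = -225.
(Totals: 852 → 627.)

Yes — net change −225 (cost falls by 225).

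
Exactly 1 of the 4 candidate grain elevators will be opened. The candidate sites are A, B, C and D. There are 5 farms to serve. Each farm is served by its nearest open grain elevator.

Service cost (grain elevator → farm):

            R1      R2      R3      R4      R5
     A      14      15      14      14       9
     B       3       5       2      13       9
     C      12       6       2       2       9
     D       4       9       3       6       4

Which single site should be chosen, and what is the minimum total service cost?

With exactly 1 open, each farm uses its cheapest among the chosen.
{D}: R1→D 4, R2→D 9, R3→D 3, R4→D 6, R5→D 4. Service cost 26.
{C}: service cost 31
{B}: service cost 32
Among all 4 size-1 choices, {D} is lowest.

Choose D only; total service cost 26.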